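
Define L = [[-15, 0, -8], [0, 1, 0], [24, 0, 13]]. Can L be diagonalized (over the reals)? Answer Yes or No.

Characteristic polynomial: p(λ) = λ^3 + λ^2 - 5λ + 3 = (λ - 1)^2(λ + 3).
λ = 1 has algebraic multiplicity 2; rank(L − 1I) = 1, so geometric multiplicity = 2.
Every eigenvalue has geometric = algebraic multiplicity, so L is diagonalizable.

Yes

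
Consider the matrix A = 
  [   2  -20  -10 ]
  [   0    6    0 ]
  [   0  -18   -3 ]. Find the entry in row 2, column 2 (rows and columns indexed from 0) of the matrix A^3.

-27

Characteristic polynomial: t^3 - 5t^2 - 12t + 36 = (t - 6)(t - 2)(t + 3), so the eigenvalues are -3, 2, 6.
t=6: eigenvector (0, 1, -2).
t=2: eigenvector (1, 0, 0).
t=-3: eigenvector (2, 0, 1).
P = [[0, 1, 2], [1, 0, 0], [-2, 0, 1]], D = diag(6, 2, -3), P⁻¹ = [[0, 1, 0], [1, -4, -2], [0, 2, 1]].
A³ = P·diag(216, 8, -27)·P⁻¹ = [[8, -140, -70], [0, 216, 0], [0, -486, -27]].
The requested entry is -27.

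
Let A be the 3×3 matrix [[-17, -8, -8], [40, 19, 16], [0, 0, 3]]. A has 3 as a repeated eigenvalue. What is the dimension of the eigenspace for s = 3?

2

A − 3I = [[-20, -8, -8], [40, 16, 16], [0, 0, 0]].
This matrix has rank 1, so its null space has dimension 3 − 1 = 2.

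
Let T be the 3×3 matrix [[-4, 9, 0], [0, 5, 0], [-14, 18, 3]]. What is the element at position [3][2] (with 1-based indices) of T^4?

Characteristic polynomial: s^3 - 4s^2 - 17s + 60 = (s - 5)(s - 3)(s + 4), so the eigenvalues are -4, 3, 5.
s=-4: eigenvector (1, 0, 2).
s=3: eigenvector (0, 0, 1).
s=5: eigenvector (1, 1, 2).
P = [[1, 0, 1], [0, 0, 1], [2, 1, 2]], D = diag(-4, 3, 5), P⁻¹ = [[1, -1, 0], [-2, 0, 1], [0, 1, 0]].
T⁴ = P·diag(256, 81, 625)·P⁻¹ = [[256, 369, 0], [0, 625, 0], [350, 738, 81]].
The requested entry is 738.

738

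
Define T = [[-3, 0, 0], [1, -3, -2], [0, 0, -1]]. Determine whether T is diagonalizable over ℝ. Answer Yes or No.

No

Characteristic polynomial: p(λ) = λ^3 + 7λ^2 + 15λ + 9 = (λ + 1)(λ + 3)^2.
λ = -3 has algebraic multiplicity 2; rank(T + 3I) = 2, so geometric multiplicity = 1.
Geometric multiplicity < algebraic multiplicity, so T is not diagonalizable.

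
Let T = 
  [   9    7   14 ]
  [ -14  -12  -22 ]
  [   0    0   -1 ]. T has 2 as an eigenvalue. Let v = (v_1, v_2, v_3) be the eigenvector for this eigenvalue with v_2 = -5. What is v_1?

T − 2I = [[7, 7, 14], [-14, -14, -22], [0, 0, -3]].
Solving (T − 2I)v = 0 gives the eigenspace spanned by (5, -5, 0).
With v_2 = -5, v = (5, -5, 0), so v_1 = 5.

5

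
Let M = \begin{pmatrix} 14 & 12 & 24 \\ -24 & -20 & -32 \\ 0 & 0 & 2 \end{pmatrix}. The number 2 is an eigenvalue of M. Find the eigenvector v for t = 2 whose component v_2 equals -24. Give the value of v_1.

M − 2I = [[12, 12, 24], [-24, -22, -32], [0, 0, 0]].
Solving (M − 2I)v = 0 gives the eigenspace spanned by (18, -24, 3).
With v_2 = -24, v = (18, -24, 3), so v_1 = 18.

18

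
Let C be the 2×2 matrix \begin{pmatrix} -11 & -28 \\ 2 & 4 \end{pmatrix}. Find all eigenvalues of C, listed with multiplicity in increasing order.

-4, -3

Characteristic polynomial: p(μ) = μ^2 + 7μ + 12 = (μ + 3)(μ + 4).
Roots (with multiplicity): -4, -3.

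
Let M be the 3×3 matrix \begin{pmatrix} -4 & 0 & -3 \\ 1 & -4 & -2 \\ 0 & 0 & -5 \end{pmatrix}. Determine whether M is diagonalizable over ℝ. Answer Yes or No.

Characteristic polynomial: p(r) = r^3 + 13r^2 + 56r + 80 = (r + 4)^2(r + 5).
r = -4 has algebraic multiplicity 2; rank(M + 4I) = 2, so geometric multiplicity = 1.
Geometric multiplicity < algebraic multiplicity, so M is not diagonalizable.

No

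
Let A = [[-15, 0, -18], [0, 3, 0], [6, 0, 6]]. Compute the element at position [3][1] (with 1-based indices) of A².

-54

Characteristic polynomial: r^3 + 6r^2 - 9r - 54 = (r - 3)(r + 3)(r + 6), so the eigenvalues are -6, -3, 3.
r=-3: eigenvector (3, 0, -2).
r=3: eigenvector (0, 1, 0).
r=-6: eigenvector (2, 0, -1).
P = [[3, 0, 2], [0, 1, 0], [-2, 0, -1]], D = diag(-3, 3, -6), P⁻¹ = [[-1, 0, -2], [0, 1, 0], [2, 0, 3]].
A² = P·diag(9, 9, 36)·P⁻¹ = [[117, 0, 162], [0, 9, 0], [-54, 0, -72]].
The requested entry is -54.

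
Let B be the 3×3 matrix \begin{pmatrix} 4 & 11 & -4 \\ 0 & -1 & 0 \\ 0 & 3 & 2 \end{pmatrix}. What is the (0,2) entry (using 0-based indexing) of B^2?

-24

Characteristic polynomial: s^3 - 5s^2 + 2s + 8 = (s - 4)(s - 2)(s + 1), so the eigenvalues are -1, 2, 4.
s=-1: eigenvector (-3, 1, -1).
s=4: eigenvector (1, 0, 0).
s=2: eigenvector (2, 0, 1).
P = [[-3, 1, 2], [1, 0, 0], [-1, 0, 1]], D = diag(-1, 4, 2), P⁻¹ = [[0, 1, 0], [1, 1, -2], [0, 1, 1]].
B² = P·diag(1, 16, 4)·P⁻¹ = [[16, 21, -24], [0, 1, 0], [0, 3, 4]].
The requested entry is -24.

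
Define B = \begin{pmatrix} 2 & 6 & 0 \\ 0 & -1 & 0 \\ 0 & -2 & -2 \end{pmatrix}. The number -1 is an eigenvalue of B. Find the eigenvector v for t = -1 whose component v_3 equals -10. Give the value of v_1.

-10

B + 1I = [[3, 6, 0], [0, 0, 0], [0, -2, -1]].
Solving (B + 1I)v = 0 gives the eigenspace spanned by (-10, 5, -10).
With v_3 = -10, v = (-10, 5, -10), so v_1 = -10.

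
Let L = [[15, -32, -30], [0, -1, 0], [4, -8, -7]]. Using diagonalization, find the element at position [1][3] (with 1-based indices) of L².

Characteristic polynomial: λ^3 - 7λ^2 + 7λ + 15 = (λ - 5)(λ - 3)(λ + 1), so the eigenvalues are -1, 3, 5.
λ=3: eigenvector (-5, 0, -2).
λ=-1: eigenvector (2, 1, 0).
λ=5: eigenvector (3, 0, 1).
P = [[-5, 2, 3], [0, 1, 0], [-2, 0, 1]], D = diag(3, -1, 5), P⁻¹ = [[1, -2, -3], [0, 1, 0], [2, -4, -5]].
L² = P·diag(9, 1, 25)·P⁻¹ = [[105, -208, -240], [0, 1, 0], [32, -64, -71]].
The requested entry is -240.

-240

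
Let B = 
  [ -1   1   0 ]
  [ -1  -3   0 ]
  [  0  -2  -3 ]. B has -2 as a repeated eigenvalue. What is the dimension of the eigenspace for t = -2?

B + 2I = [[1, 1, 0], [-1, -1, 0], [0, -2, -1]].
This matrix has rank 2, so its null space has dimension 3 − 2 = 1.

1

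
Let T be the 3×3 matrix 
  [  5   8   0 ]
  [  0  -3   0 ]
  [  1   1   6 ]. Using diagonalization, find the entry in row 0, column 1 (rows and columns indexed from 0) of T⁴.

Characteristic polynomial: r^3 - 8r^2 - 3r + 90 = (r - 6)(r - 5)(r + 3), so the eigenvalues are -3, 5, 6.
r=5: eigenvector (1, 0, -1).
r=6: eigenvector (0, 0, 1).
r=-3: eigenvector (-1, 1, 0).
P = [[1, 0, -1], [0, 0, 1], [-1, 1, 0]], D = diag(5, 6, -3), P⁻¹ = [[1, 1, 0], [1, 1, 1], [0, 1, 0]].
T⁴ = P·diag(625, 1296, 81)·P⁻¹ = [[625, 544, 0], [0, 81, 0], [671, 671, 1296]].
The requested entry is 544.

544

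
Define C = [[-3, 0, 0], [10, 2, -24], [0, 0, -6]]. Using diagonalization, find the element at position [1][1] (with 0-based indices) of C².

Characteristic polynomial: μ^3 + 7μ^2 - 36 = (μ - 2)(μ + 3)(μ + 6), so the eigenvalues are -6, -3, 2.
μ=-3: eigenvector (1, -2, 0).
μ=2: eigenvector (0, 1, 0).
μ=-6: eigenvector (0, 3, 1).
P = [[1, 0, 0], [-2, 1, 3], [0, 0, 1]], D = diag(-3, 2, -6), P⁻¹ = [[1, 0, 0], [2, 1, -3], [0, 0, 1]].
C² = P·diag(9, 4, 36)·P⁻¹ = [[9, 0, 0], [-10, 4, 96], [0, 0, 36]].
The requested entry is 4.

4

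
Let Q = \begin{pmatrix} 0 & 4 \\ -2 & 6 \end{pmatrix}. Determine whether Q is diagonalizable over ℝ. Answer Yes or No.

Yes

Characteristic polynomial: p(t) = t^2 - 6t + 8 = (t - 4)(t - 2).
All 2 eigenvalues are distinct, so Q is diagonalizable.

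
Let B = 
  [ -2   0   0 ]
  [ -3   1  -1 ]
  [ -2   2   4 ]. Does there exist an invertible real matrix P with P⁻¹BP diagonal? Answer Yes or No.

Characteristic polynomial: p(t) = t^3 - 3t^2 - 4t + 12 = (t - 3)(t - 2)(t + 2).
All 3 eigenvalues are distinct, so B is diagonalizable.

Yes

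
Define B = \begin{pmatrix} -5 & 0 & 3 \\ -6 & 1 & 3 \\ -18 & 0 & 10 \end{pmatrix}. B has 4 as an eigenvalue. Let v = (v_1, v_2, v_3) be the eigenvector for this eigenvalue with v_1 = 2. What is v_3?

6

B − 4I = [[-9, 0, 3], [-6, -3, 3], [-18, 0, 6]].
Solving (B − 4I)v = 0 gives the eigenspace spanned by (2, 2, 6).
With v_1 = 2, v = (2, 2, 6), so v_3 = 6.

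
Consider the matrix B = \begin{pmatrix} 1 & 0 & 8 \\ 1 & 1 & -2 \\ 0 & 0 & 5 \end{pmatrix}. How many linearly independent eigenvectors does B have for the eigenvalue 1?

1

B − 1I = [[0, 0, 8], [1, 0, -2], [0, 0, 4]].
This matrix has rank 2, so its null space has dimension 3 − 2 = 1.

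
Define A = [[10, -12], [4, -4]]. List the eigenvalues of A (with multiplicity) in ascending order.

2, 4

Characteristic polynomial: p(r) = r^2 - 6r + 8 = (r - 4)(r - 2).
Roots (with multiplicity): 2, 4.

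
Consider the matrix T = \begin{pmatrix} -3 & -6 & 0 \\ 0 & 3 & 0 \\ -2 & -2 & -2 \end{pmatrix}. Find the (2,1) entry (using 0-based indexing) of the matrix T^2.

Characteristic polynomial: λ^3 + 2λ^2 - 9λ - 18 = (λ - 3)(λ + 2)(λ + 3), so the eigenvalues are -3, -2, 3.
λ=-2: eigenvector (0, 0, 1).
λ=3: eigenvector (-1, 1, 0).
λ=-3: eigenvector (1, 0, 2).
P = [[0, -1, 1], [0, 1, 0], [1, 0, 2]], D = diag(-2, 3, -3), P⁻¹ = [[-2, -2, 1], [0, 1, 0], [1, 1, 0]].
T² = P·diag(4, 9, 9)·P⁻¹ = [[9, 0, 0], [0, 9, 0], [10, 10, 4]].
The requested entry is 10.

10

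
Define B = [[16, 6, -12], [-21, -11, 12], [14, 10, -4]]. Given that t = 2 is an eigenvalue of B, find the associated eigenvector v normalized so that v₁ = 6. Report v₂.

B − 2I = [[14, 6, -12], [-21, -13, 12], [14, 10, -6]].
Solving (B − 2I)v = 0 gives the eigenspace spanned by (6, -6, 4).
With v₁ = 6, v = (6, -6, 4), so v₂ = -6.

-6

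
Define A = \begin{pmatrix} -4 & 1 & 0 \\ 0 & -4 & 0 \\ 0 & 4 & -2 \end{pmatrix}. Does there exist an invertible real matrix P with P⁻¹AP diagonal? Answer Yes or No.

No

Characteristic polynomial: p(μ) = μ^3 + 10μ^2 + 32μ + 32 = (μ + 2)(μ + 4)^2.
μ = -4 has algebraic multiplicity 2; rank(A + 4I) = 2, so geometric multiplicity = 1.
Geometric multiplicity < algebraic multiplicity, so A is not diagonalizable.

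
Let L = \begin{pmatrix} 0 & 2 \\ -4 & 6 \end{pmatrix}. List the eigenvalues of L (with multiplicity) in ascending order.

Characteristic polynomial: p(r) = r^2 - 6r + 8 = (r - 4)(r - 2).
Roots (with multiplicity): 2, 4.

2, 4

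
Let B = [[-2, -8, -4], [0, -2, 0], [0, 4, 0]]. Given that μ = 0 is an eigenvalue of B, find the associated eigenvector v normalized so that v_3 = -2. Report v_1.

B = [[-2, -8, -4], [0, -2, 0], [0, 4, 0]].
Solving (B)v = 0 gives the eigenspace spanned by (4, 0, -2).
With v_3 = -2, v = (4, 0, -2), so v_1 = 4.

4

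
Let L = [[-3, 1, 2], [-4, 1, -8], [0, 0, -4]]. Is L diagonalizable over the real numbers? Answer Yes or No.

Characteristic polynomial: p(s) = s^3 + 6s^2 + 9s + 4 = (s + 1)^2(s + 4).
s = -1 has algebraic multiplicity 2; rank(L + 1I) = 2, so geometric multiplicity = 1.
Geometric multiplicity < algebraic multiplicity, so L is not diagonalizable.

No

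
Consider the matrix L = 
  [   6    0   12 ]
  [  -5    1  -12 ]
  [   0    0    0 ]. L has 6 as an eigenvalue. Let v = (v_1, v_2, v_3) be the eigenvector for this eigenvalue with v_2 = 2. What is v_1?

-2

L − 6I = [[0, 0, 12], [-5, -5, -12], [0, 0, -6]].
Solving (L − 6I)v = 0 gives the eigenspace spanned by (-2, 2, 0).
With v_2 = 2, v = (-2, 2, 0), so v_1 = -2.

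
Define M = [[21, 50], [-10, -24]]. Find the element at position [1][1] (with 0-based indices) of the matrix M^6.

Characteristic polynomial: μ^2 + 3μ - 4 = (μ - 1)(μ + 4), so the eigenvalues are -4, 1.
μ=1: eigenvector (5, -2).
μ=-4: eigenvector (-2, 1).
P = [[5, -2], [-2, 1]], D = diag(1, -4), P⁻¹ = [[1, 2], [2, 5]].
M⁶ = P·diag(1, 4096)·P⁻¹ = [[-16379, -40950], [8190, 20476]].
The requested entry is 20476.

20476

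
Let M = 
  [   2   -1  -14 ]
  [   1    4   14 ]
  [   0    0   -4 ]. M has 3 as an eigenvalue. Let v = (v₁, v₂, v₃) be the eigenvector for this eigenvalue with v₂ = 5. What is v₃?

M − 3I = [[-1, -1, -14], [1, 1, 14], [0, 0, -7]].
Solving (M − 3I)v = 0 gives the eigenspace spanned by (-5, 5, 0).
With v₂ = 5, v = (-5, 5, 0), so v₃ = 0.

0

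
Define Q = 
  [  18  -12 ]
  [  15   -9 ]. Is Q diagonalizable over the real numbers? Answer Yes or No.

Characteristic polynomial: p(t) = t^2 - 9t + 18 = (t - 6)(t - 3).
All 2 eigenvalues are distinct, so Q is diagonalizable.

Yes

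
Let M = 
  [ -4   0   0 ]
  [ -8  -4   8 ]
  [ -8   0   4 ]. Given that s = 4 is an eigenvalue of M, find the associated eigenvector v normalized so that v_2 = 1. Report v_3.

1

M − 4I = [[-8, 0, 0], [-8, -8, 8], [-8, 0, 0]].
Solving (M − 4I)v = 0 gives the eigenspace spanned by (0, 1, 1).
With v_2 = 1, v = (0, 1, 1), so v_3 = 1.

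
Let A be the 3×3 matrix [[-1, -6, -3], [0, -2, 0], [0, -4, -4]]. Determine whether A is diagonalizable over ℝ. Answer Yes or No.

Characteristic polynomial: p(s) = s^3 + 7s^2 + 14s + 8 = (s + 1)(s + 2)(s + 4).
All 3 eigenvalues are distinct, so A is diagonalizable.

Yes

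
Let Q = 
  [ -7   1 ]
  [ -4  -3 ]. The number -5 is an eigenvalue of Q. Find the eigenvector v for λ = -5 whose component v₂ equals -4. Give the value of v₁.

Q + 5I = [[-2, 1], [-4, 2]].
Solving (Q + 5I)v = 0 gives the eigenspace spanned by (-2, -4).
With v₂ = -4, v = (-2, -4), so v₁ = -2.

-2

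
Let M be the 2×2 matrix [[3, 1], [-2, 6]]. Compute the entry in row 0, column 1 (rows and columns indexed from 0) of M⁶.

11529

Characteristic polynomial: r^2 - 9r + 20 = (r - 5)(r - 4), so the eigenvalues are 4, 5.
r=4: eigenvector (-1, -1).
r=5: eigenvector (1, 2).
P = [[-1, 1], [-1, 2]], D = diag(4, 5), P⁻¹ = [[-2, 1], [-1, 1]].
M⁶ = P·diag(4096, 15625)·P⁻¹ = [[-7433, 11529], [-23058, 27154]].
The requested entry is 11529.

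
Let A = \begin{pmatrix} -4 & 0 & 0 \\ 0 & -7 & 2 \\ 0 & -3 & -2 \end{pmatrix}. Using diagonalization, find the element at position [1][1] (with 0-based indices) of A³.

-247

Characteristic polynomial: t^3 + 13t^2 + 56t + 80 = (t + 4)^2(t + 5), so the eigenvalues are -5, -4, -4.
t=-4: eigenvector (1, 0, 0).
t=-4: eigenvector (0, -2, -3).
t=-5: eigenvector (0, -1, -1).
P = [[1, 0, 0], [0, -2, -1], [0, -3, -1]], D = diag(-4, -4, -5), P⁻¹ = [[1, 0, 0], [0, 1, -1], [0, -3, 2]].
A³ = P·diag(-64, -64, -125)·P⁻¹ = [[-64, 0, 0], [0, -247, 122], [0, -183, 58]].
The requested entry is -247.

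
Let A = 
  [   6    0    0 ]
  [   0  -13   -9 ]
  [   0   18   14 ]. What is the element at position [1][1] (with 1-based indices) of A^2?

Characteristic polynomial: t^3 - 7t^2 - 14t + 120 = (t - 6)(t - 5)(t + 4), so the eigenvalues are -4, 5, 6.
t=6: eigenvector (1, 0, 0).
t=5: eigenvector (0, 1, -2).
t=-4: eigenvector (0, 1, -1).
P = [[1, 0, 0], [0, 1, 1], [0, -2, -1]], D = diag(6, 5, -4), P⁻¹ = [[1, 0, 0], [0, -1, -1], [0, 2, 1]].
A² = P·diag(36, 25, 16)·P⁻¹ = [[36, 0, 0], [0, 7, -9], [0, 18, 34]].
The requested entry is 36.

36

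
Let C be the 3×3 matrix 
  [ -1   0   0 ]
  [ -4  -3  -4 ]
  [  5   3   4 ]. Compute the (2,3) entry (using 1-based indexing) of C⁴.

Characteristic polynomial: μ^3 - μ = μ(μ - 1)(μ + 1), so the eigenvalues are -1, 0, 1.
μ=-1: eigenvector (1, 0, -1).
μ=1: eigenvector (0, -1, 1).
μ=0: eigenvector (0, 4, -3).
P = [[1, 0, 0], [0, -1, 4], [-1, 1, -3]], D = diag(-1, 1, 0), P⁻¹ = [[1, 0, 0], [4, 3, 4], [1, 1, 1]].
C⁴ = P·diag(1, 1, 0)·P⁻¹ = [[1, 0, 0], [-4, -3, -4], [3, 3, 4]].
The requested entry is -4.

-4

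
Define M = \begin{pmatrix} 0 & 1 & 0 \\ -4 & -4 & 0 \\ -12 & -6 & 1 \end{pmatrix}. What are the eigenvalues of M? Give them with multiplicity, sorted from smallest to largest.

Characteristic polynomial: p(μ) = μ^3 + 3μ^2 - 4 = (μ - 1)(μ + 2)^2.
Roots (with multiplicity): -2, -2, 1.

-2, -2, 1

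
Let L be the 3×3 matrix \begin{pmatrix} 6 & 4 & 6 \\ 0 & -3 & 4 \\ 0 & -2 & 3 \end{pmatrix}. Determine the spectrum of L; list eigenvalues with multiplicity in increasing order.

Characteristic polynomial: p(t) = t^3 - 6t^2 - t + 6 = (t - 6)(t - 1)(t + 1).
Roots (with multiplicity): -1, 1, 6.

-1, 1, 6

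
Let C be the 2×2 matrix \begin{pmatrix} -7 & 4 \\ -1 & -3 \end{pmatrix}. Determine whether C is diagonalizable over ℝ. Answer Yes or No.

Characteristic polynomial: p(λ) = λ^2 + 10λ + 25 = (λ + 5)^2.
λ = -5 has algebraic multiplicity 2; rank(C + 5I) = 1, so geometric multiplicity = 1.
Geometric multiplicity < algebraic multiplicity, so C is not diagonalizable.

No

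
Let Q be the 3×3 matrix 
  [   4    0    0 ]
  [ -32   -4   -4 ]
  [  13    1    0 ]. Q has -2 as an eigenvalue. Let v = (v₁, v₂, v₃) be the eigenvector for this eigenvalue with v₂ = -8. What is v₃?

4

Q + 2I = [[6, 0, 0], [-32, -2, -4], [13, 1, 2]].
Solving (Q + 2I)v = 0 gives the eigenspace spanned by (0, -8, 4).
With v₂ = -8, v = (0, -8, 4), so v₃ = 4.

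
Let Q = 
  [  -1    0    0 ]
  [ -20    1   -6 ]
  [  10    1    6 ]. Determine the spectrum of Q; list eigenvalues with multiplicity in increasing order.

-1, 3, 4

Characteristic polynomial: p(s) = s^3 - 6s^2 + 5s + 12 = (s - 4)(s - 3)(s + 1).
Roots (with multiplicity): -1, 3, 4.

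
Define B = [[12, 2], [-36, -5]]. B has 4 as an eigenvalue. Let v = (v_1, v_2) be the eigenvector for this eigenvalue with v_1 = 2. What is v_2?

-8

B − 4I = [[8, 2], [-36, -9]].
Solving (B − 4I)v = 0 gives the eigenspace spanned by (2, -8).
With v_1 = 2, v = (2, -8), so v_2 = -8.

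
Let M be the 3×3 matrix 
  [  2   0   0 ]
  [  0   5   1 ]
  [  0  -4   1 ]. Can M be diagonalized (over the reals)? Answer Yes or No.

Characteristic polynomial: p(r) = r^3 - 8r^2 + 21r - 18 = (r - 3)^2(r - 2).
r = 3 has algebraic multiplicity 2; rank(M − 3I) = 2, so geometric multiplicity = 1.
Geometric multiplicity < algebraic multiplicity, so M is not diagonalizable.

No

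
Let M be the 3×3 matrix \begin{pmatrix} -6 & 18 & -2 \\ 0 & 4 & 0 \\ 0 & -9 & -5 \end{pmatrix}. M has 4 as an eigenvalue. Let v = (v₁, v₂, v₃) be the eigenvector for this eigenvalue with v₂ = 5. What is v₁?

M − 4I = [[-10, 18, -2], [0, 0, 0], [0, -9, -9]].
Solving (M − 4I)v = 0 gives the eigenspace spanned by (10, 5, -5).
With v₂ = 5, v = (10, 5, -5), so v₁ = 10.

10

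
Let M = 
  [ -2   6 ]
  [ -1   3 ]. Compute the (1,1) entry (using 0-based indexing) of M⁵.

Characteristic polynomial: μ^2 - μ = μ(μ - 1), so the eigenvalues are 0, 1.
μ=0: eigenvector (3, 1).
μ=1: eigenvector (2, 1).
P = [[3, 2], [1, 1]], D = diag(0, 1), P⁻¹ = [[1, -2], [-1, 3]].
M⁵ = P·diag(0, 1)·P⁻¹ = [[-2, 6], [-1, 3]].
The requested entry is 3.

3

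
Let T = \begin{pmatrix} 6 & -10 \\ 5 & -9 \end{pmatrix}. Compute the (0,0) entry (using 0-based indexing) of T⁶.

Characteristic polynomial: λ^2 + 3λ - 4 = (λ - 1)(λ + 4), so the eigenvalues are -4, 1.
λ=-4: eigenvector (1, 1).
λ=1: eigenvector (-2, -1).
P = [[1, -2], [1, -1]], D = diag(-4, 1), P⁻¹ = [[-1, 2], [-1, 1]].
T⁶ = P·diag(4096, 1)·P⁻¹ = [[-4094, 8190], [-4095, 8191]].
The requested entry is -4094.

-4094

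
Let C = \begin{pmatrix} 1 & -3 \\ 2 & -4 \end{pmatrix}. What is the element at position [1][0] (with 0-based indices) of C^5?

62

Characteristic polynomial: λ^2 + 3λ + 2 = (λ + 1)(λ + 2), so the eigenvalues are -2, -1.
λ=-1: eigenvector (-3, -2).
λ=-2: eigenvector (1, 1).
P = [[-3, 1], [-2, 1]], D = diag(-1, -2), P⁻¹ = [[-1, 1], [-2, 3]].
C⁵ = P·diag(-1, -32)·P⁻¹ = [[61, -93], [62, -94]].
The requested entry is 62.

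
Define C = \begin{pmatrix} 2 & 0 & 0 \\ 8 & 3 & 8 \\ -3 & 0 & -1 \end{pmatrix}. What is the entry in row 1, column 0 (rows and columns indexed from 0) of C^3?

56

Characteristic polynomial: s^3 - 4s^2 + s + 6 = (s - 3)(s - 2)(s + 1), so the eigenvalues are -1, 2, 3.
s=-1: eigenvector (0, -2, 1).
s=3: eigenvector (0, 1, 0).
s=2: eigenvector (1, 0, -1).
P = [[0, 0, 1], [-2, 1, 0], [1, 0, -1]], D = diag(-1, 3, 2), P⁻¹ = [[1, 0, 1], [2, 1, 2], [1, 0, 0]].
C³ = P·diag(-1, 27, 8)·P⁻¹ = [[8, 0, 0], [56, 27, 56], [-9, 0, -1]].
The requested entry is 56.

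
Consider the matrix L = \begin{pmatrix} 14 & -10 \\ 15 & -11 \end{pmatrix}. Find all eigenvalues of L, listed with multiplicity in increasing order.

-1, 4

Characteristic polynomial: p(t) = t^2 - 3t - 4 = (t - 4)(t + 1).
Roots (with multiplicity): -1, 4.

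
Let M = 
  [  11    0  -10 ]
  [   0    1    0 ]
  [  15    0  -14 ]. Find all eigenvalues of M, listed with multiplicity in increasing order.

-4, 1, 1

Characteristic polynomial: p(t) = t^3 + 2t^2 - 7t + 4 = (t - 1)^2(t + 4).
Roots (with multiplicity): -4, 1, 1.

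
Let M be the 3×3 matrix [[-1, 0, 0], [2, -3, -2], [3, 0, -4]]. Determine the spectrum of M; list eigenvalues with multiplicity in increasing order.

-4, -3, -1

Characteristic polynomial: p(μ) = μ^3 + 8μ^2 + 19μ + 12 = (μ + 1)(μ + 3)(μ + 4).
Roots (with multiplicity): -4, -3, -1.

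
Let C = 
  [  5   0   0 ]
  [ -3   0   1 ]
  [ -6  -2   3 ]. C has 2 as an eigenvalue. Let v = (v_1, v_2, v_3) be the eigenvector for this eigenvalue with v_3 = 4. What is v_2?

C − 2I = [[3, 0, 0], [-3, -2, 1], [-6, -2, 1]].
Solving (C − 2I)v = 0 gives the eigenspace spanned by (0, 2, 4).
With v_3 = 4, v = (0, 2, 4), so v_2 = 2.

2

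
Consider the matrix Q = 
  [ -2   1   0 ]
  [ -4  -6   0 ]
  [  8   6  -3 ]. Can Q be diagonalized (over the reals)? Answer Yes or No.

No

Characteristic polynomial: p(μ) = μ^3 + 11μ^2 + 40μ + 48 = (μ + 3)(μ + 4)^2.
μ = -4 has algebraic multiplicity 2; rank(Q + 4I) = 2, so geometric multiplicity = 1.
Geometric multiplicity < algebraic multiplicity, so Q is not diagonalizable.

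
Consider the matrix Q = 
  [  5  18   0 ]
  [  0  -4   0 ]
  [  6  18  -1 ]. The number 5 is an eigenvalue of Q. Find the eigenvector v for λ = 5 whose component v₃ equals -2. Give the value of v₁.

Q − 5I = [[0, 18, 0], [0, -9, 0], [6, 18, -6]].
Solving (Q − 5I)v = 0 gives the eigenspace spanned by (-2, 0, -2).
With v₃ = -2, v = (-2, 0, -2), so v₁ = -2.

-2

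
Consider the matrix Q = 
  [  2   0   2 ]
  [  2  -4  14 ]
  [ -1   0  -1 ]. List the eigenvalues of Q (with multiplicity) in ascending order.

-4, 0, 1

Characteristic polynomial: p(t) = t^3 + 3t^2 - 4t = t(t - 1)(t + 4).
Roots (with multiplicity): -4, 0, 1.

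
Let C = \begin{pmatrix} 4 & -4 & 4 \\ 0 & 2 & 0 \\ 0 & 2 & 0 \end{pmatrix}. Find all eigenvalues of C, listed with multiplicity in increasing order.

Characteristic polynomial: p(λ) = λ^3 - 6λ^2 + 8λ = λ(λ - 4)(λ - 2).
Roots (with multiplicity): 0, 2, 4.

0, 2, 4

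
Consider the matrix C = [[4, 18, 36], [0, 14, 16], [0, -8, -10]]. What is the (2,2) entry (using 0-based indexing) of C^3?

Characteristic polynomial: t^3 - 8t^2 + 4t + 48 = (t - 6)(t - 4)(t + 2), so the eigenvalues are -2, 4, 6.
t=4: eigenvector (1, 0, 0).
t=-2: eigenvector (-3, -1, 1).
t=6: eigenvector (0, -2, 1).
P = [[1, -3, 0], [0, -1, -2], [0, 1, 1]], D = diag(4, -2, 6), P⁻¹ = [[1, 3, 6], [0, 1, 2], [0, -1, -1]].
C³ = P·diag(64, -8, 216)·P⁻¹ = [[64, 216, 432], [0, 440, 448], [0, -224, -232]].
The requested entry is -232.

-232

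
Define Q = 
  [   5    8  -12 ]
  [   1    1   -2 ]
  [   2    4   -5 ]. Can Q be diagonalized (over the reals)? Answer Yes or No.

Characteristic polynomial: p(r) = r^3 - r^2 - r + 1 = (r - 1)^2(r + 1).
r = 1 has algebraic multiplicity 2; rank(Q − 1I) = 2, so geometric multiplicity = 1.
Geometric multiplicity < algebraic multiplicity, so Q is not diagonalizable.

No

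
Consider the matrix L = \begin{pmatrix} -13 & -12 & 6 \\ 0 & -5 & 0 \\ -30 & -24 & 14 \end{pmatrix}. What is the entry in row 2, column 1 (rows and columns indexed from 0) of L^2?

144

Characteristic polynomial: λ^3 + 4λ^2 - 7λ - 10 = (λ - 2)(λ + 1)(λ + 5), so the eigenvalues are -5, -1, 2.
λ=-1: eigenvector (1, 0, 2).
λ=-5: eigenvector (3, 1, 6).
λ=2: eigenvector (2, 0, 5).
P = [[1, 3, 2], [0, 1, 0], [2, 6, 5]], D = diag(-1, -5, 2), P⁻¹ = [[5, -3, -2], [0, 1, 0], [-2, 0, 1]].
L² = P·diag(1, 25, 4)·P⁻¹ = [[-11, 72, 6], [0, 25, 0], [-30, 144, 16]].
The requested entry is 144.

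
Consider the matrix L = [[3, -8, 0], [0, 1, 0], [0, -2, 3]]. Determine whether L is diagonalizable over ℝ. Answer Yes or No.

Yes

Characteristic polynomial: p(μ) = μ^3 - 7μ^2 + 15μ - 9 = (μ - 3)^2(μ - 1).
μ = 3 has algebraic multiplicity 2; rank(L − 3I) = 1, so geometric multiplicity = 2.
Every eigenvalue has geometric = algebraic multiplicity, so L is diagonalizable.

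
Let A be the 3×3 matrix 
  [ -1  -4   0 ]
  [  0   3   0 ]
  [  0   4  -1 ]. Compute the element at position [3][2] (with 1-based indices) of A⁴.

Characteristic polynomial: s^3 - s^2 - 5s - 3 = (s - 3)(s + 1)^2, so the eigenvalues are -1, -1, 3.
s=-1: eigenvector (1, 0, -3).
s=3: eigenvector (-1, 1, 1).
s=-1: eigenvector (0, 0, 1).
P = [[1, -1, 0], [0, 1, 0], [-3, 1, 1]], D = diag(-1, 3, -1), P⁻¹ = [[1, 1, 0], [0, 1, 0], [3, 2, 1]].
A⁴ = P·diag(1, 81, 1)·P⁻¹ = [[1, -80, 0], [0, 81, 0], [0, 80, 1]].
The requested entry is 80.

80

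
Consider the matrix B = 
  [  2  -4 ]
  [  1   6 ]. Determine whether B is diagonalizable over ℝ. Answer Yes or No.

No

Characteristic polynomial: p(μ) = μ^2 - 8μ + 16 = (μ - 4)^2.
μ = 4 has algebraic multiplicity 2; rank(B − 4I) = 1, so geometric multiplicity = 1.
Geometric multiplicity < algebraic multiplicity, so B is not diagonalizable.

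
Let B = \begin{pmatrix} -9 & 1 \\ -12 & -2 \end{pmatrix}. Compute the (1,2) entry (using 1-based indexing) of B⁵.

Characteristic polynomial: λ^2 + 11λ + 30 = (λ + 5)(λ + 6), so the eigenvalues are -6, -5.
λ=-6: eigenvector (1, 3).
λ=-5: eigenvector (1, 4).
P = [[1, 1], [3, 4]], D = diag(-6, -5), P⁻¹ = [[4, -1], [-3, 1]].
B⁵ = P·diag(-7776, -3125)·P⁻¹ = [[-21729, 4651], [-55812, 10828]].
The requested entry is 4651.

4651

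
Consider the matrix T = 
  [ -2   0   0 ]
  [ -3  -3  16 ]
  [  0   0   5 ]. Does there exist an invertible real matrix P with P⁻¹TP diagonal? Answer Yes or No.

Characteristic polynomial: p(r) = r^3 - 19r - 30 = (r - 5)(r + 2)(r + 3).
All 3 eigenvalues are distinct, so T is diagonalizable.

Yes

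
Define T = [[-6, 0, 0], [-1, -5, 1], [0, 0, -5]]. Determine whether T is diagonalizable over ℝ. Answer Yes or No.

No

Characteristic polynomial: p(μ) = μ^3 + 16μ^2 + 85μ + 150 = (μ + 5)^2(μ + 6).
μ = -5 has algebraic multiplicity 2; rank(T + 5I) = 2, so geometric multiplicity = 1.
Geometric multiplicity < algebraic multiplicity, so T is not diagonalizable.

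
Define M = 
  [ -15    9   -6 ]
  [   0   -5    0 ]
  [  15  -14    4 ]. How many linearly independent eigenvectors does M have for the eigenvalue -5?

1

M + 5I = [[-10, 9, -6], [0, 0, 0], [15, -14, 9]].
This matrix has rank 2, so its null space has dimension 3 − 2 = 1.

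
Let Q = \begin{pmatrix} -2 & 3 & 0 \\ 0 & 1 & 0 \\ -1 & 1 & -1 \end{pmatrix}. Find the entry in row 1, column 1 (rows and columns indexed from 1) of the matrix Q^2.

4

Characteristic polynomial: μ^3 + 2μ^2 - μ - 2 = (μ - 1)(μ + 1)(μ + 2), so the eigenvalues are -2, -1, 1.
μ=-2: eigenvector (1, 0, 1).
μ=-1: eigenvector (0, 0, 1).
μ=1: eigenvector (1, 1, 0).
P = [[1, 0, 1], [0, 0, 1], [1, 1, 0]], D = diag(-2, -1, 1), P⁻¹ = [[1, -1, 0], [-1, 1, 1], [0, 1, 0]].
Q² = P·diag(4, 1, 1)·P⁻¹ = [[4, -3, 0], [0, 1, 0], [3, -3, 1]].
The requested entry is 4.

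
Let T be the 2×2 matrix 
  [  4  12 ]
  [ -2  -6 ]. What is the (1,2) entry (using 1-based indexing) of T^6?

-384

Characteristic polynomial: λ^2 + 2λ = λ(λ + 2), so the eigenvalues are -2, 0.
λ=-2: eigenvector (-2, 1).
λ=0: eigenvector (-3, 1).
P = [[-2, -3], [1, 1]], D = diag(-2, 0), P⁻¹ = [[1, 3], [-1, -2]].
T⁶ = P·diag(64, 0)·P⁻¹ = [[-128, -384], [64, 192]].
The requested entry is -384.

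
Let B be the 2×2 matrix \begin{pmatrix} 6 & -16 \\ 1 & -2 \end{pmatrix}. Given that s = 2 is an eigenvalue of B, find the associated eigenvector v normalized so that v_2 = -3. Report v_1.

B − 2I = [[4, -16], [1, -4]].
Solving (B − 2I)v = 0 gives the eigenspace spanned by (-12, -3).
With v_2 = -3, v = (-12, -3), so v_1 = -12.

-12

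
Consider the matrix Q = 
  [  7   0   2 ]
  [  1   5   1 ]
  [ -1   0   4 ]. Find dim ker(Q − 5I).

Q − 5I = [[2, 0, 2], [1, 0, 1], [-1, 0, -1]].
This matrix has rank 1, so its null space has dimension 3 − 1 = 2.

2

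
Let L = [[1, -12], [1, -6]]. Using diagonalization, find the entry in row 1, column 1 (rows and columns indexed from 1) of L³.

49

Characteristic polynomial: μ^2 + 5μ + 6 = (μ + 2)(μ + 3), so the eigenvalues are -3, -2.
μ=-3: eigenvector (-3, -1).
μ=-2: eigenvector (4, 1).
P = [[-3, 4], [-1, 1]], D = diag(-3, -2), P⁻¹ = [[1, -4], [1, -3]].
L³ = P·diag(-27, -8)·P⁻¹ = [[49, -228], [19, -84]].
The requested entry is 49.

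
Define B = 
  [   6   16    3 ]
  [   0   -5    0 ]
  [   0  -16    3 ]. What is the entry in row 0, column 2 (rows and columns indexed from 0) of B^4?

Characteristic polynomial: r^3 - 4r^2 - 27r + 90 = (r - 6)(r - 3)(r + 5), so the eigenvalues are -5, 3, 6.
r=6: eigenvector (1, 0, 0).
r=-5: eigenvector (-2, 1, 2).
r=3: eigenvector (-1, 0, 1).
P = [[1, -2, -1], [0, 1, 0], [0, 2, 1]], D = diag(6, -5, 3), P⁻¹ = [[1, 0, 1], [0, 1, 0], [0, -2, 1]].
B⁴ = P·diag(1296, 625, 81)·P⁻¹ = [[1296, -1088, 1215], [0, 625, 0], [0, 1088, 81]].
The requested entry is 1215.

1215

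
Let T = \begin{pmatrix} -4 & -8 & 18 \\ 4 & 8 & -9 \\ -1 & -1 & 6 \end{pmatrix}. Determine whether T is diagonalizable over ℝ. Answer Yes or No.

Characteristic polynomial: p(s) = s^3 - 10s^2 + 33s - 36 = (s - 4)(s - 3)^2.
s = 3 has algebraic multiplicity 2; rank(T − 3I) = 2, so geometric multiplicity = 1.
Geometric multiplicity < algebraic multiplicity, so T is not diagonalizable.

No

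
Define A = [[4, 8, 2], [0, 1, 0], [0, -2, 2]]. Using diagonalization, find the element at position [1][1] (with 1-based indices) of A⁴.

256

Characteristic polynomial: s^3 - 7s^2 + 14s - 8 = (s - 4)(s - 2)(s - 1), so the eigenvalues are 1, 2, 4.
s=2: eigenvector (-1, 0, 1).
s=1: eigenvector (-4, 1, 2).
s=4: eigenvector (1, 0, 0).
P = [[-1, -4, 1], [0, 1, 0], [1, 2, 0]], D = diag(2, 1, 4), P⁻¹ = [[0, -2, 1], [0, 1, 0], [1, 2, 1]].
A⁴ = P·diag(16, 1, 256)·P⁻¹ = [[256, 540, 240], [0, 1, 0], [0, -30, 16]].
The requested entry is 256.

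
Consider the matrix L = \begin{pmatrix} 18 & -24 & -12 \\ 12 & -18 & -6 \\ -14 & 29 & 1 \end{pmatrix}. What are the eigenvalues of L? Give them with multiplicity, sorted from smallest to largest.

-6, 3, 4

Characteristic polynomial: p(s) = s^3 - s^2 - 30s + 72 = (s - 4)(s - 3)(s + 6).
Roots (with multiplicity): -6, 3, 4.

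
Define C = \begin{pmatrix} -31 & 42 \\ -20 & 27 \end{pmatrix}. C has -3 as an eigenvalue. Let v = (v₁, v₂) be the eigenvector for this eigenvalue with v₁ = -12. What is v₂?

-8

C + 3I = [[-28, 42], [-20, 30]].
Solving (C + 3I)v = 0 gives the eigenspace spanned by (-12, -8).
With v₁ = -12, v = (-12, -8), so v₂ = -8.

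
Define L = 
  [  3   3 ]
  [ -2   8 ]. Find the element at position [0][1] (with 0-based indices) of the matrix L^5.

13953

Characteristic polynomial: s^2 - 11s + 30 = (s - 6)(s - 5), so the eigenvalues are 5, 6.
s=5: eigenvector (-3, -2).
s=6: eigenvector (1, 1).
P = [[-3, 1], [-2, 1]], D = diag(5, 6), P⁻¹ = [[-1, 1], [-2, 3]].
L⁵ = P·diag(3125, 7776)·P⁻¹ = [[-6177, 13953], [-9302, 17078]].
The requested entry is 13953.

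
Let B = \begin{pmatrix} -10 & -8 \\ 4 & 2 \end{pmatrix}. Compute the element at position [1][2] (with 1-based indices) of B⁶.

Characteristic polynomial: r^2 + 8r + 12 = (r + 2)(r + 6), so the eigenvalues are -6, -2.
r=-6: eigenvector (2, -1).
r=-2: eigenvector (-1, 1).
P = [[2, -1], [-1, 1]], D = diag(-6, -2), P⁻¹ = [[1, 1], [1, 2]].
B⁶ = P·diag(46656, 64)·P⁻¹ = [[93248, 93184], [-46592, -46528]].
The requested entry is 93184.

93184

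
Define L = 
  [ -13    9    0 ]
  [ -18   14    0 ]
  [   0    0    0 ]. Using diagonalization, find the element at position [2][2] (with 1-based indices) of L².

34

Characteristic polynomial: s^3 - s^2 - 20s = s(s - 5)(s + 4), so the eigenvalues are -4, 0, 5.
s=5: eigenvector (-1, -2, 0).
s=-4: eigenvector (1, 1, 0).
s=0: eigenvector (0, 0, 1).
P = [[-1, 1, 0], [-2, 1, 0], [0, 0, 1]], D = diag(5, -4, 0), P⁻¹ = [[1, -1, 0], [2, -1, 0], [0, 0, 1]].
L² = P·diag(25, 16, 0)·P⁻¹ = [[7, 9, 0], [-18, 34, 0], [0, 0, 0]].
The requested entry is 34.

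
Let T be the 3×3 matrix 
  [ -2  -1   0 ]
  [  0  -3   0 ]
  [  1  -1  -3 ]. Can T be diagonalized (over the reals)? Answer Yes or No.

Yes

Characteristic polynomial: p(μ) = μ^3 + 8μ^2 + 21μ + 18 = (μ + 2)(μ + 3)^2.
μ = -3 has algebraic multiplicity 2; rank(T + 3I) = 1, so geometric multiplicity = 2.
Every eigenvalue has geometric = algebraic multiplicity, so T is diagonalizable.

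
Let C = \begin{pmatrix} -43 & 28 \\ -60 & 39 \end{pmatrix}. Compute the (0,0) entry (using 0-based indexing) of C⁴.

1681

Characteristic polynomial: μ^2 + 4μ + 3 = (μ + 1)(μ + 3), so the eigenvalues are -3, -1.
μ=-3: eigenvector (7, 10).
μ=-1: eigenvector (2, 3).
P = [[7, 2], [10, 3]], D = diag(-3, -1), P⁻¹ = [[3, -2], [-10, 7]].
C⁴ = P·diag(81, 1)·P⁻¹ = [[1681, -1120], [2400, -1599]].
The requested entry is 1681.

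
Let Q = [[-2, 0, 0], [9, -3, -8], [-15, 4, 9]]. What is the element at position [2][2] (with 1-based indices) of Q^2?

Characteristic polynomial: λ^3 - 4λ^2 - 7λ + 10 = (λ - 5)(λ - 1)(λ + 2), so the eigenvalues are -2, 1, 5.
λ=1: eigenvector (0, 2, -1).
λ=5: eigenvector (0, 1, -1).
λ=-2: eigenvector (1, 1, 1).
P = [[0, 0, 1], [2, 1, 1], [-1, -1, 1]], D = diag(1, 5, -2), P⁻¹ = [[-2, 1, 1], [3, -1, -2], [1, 0, 0]].
Q² = P·diag(1, 25, 4)·P⁻¹ = [[4, 0, 0], [75, -23, -48], [-69, 24, 49]].
The requested entry is -23.

-23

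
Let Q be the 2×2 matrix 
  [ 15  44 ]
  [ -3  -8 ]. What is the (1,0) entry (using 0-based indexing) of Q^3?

Characteristic polynomial: μ^2 - 7μ + 12 = (μ - 4)(μ - 3), so the eigenvalues are 3, 4.
μ=3: eigenvector (-11, 3).
μ=4: eigenvector (-4, 1).
P = [[-11, -4], [3, 1]], D = diag(3, 4), P⁻¹ = [[1, 4], [-3, -11]].
Q³ = P·diag(27, 64)·P⁻¹ = [[471, 1628], [-111, -380]].
The requested entry is -111.

-111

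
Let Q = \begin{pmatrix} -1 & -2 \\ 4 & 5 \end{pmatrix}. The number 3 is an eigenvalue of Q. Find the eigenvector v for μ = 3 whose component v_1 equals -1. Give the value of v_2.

2

Q − 3I = [[-4, -2], [4, 2]].
Solving (Q − 3I)v = 0 gives the eigenspace spanned by (-1, 2).
With v_1 = -1, v = (-1, 2), so v_2 = 2.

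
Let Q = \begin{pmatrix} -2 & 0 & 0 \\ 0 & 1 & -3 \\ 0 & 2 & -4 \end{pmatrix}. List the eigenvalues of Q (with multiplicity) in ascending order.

Characteristic polynomial: p(t) = t^3 + 5t^2 + 8t + 4 = (t + 1)(t + 2)^2.
Roots (with multiplicity): -2, -2, -1.

-2, -2, -1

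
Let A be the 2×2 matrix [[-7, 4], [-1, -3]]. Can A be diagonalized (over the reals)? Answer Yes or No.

No

Characteristic polynomial: p(t) = t^2 + 10t + 25 = (t + 5)^2.
t = -5 has algebraic multiplicity 2; rank(A + 5I) = 1, so geometric multiplicity = 1.
Geometric multiplicity < algebraic multiplicity, so A is not diagonalizable.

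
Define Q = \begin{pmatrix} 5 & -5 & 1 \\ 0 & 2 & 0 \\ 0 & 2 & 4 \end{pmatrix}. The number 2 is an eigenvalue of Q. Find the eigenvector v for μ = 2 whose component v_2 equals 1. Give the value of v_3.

-1

Q − 2I = [[3, -5, 1], [0, 0, 0], [0, 2, 2]].
Solving (Q − 2I)v = 0 gives the eigenspace spanned by (2, 1, -1).
With v_2 = 1, v = (2, 1, -1), so v_3 = -1.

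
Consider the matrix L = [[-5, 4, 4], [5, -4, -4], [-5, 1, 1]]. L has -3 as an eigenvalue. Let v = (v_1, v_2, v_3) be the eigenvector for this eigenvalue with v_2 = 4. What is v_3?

-6

L + 3I = [[-2, 4, 4], [5, -1, -4], [-5, 1, 4]].
Solving (L + 3I)v = 0 gives the eigenspace spanned by (-4, 4, -6).
With v_2 = 4, v = (-4, 4, -6), so v_3 = -6.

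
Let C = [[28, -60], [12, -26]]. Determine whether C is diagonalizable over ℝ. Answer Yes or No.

Characteristic polynomial: p(μ) = μ^2 - 2μ - 8 = (μ - 4)(μ + 2).
All 2 eigenvalues are distinct, so C is diagonalizable.

Yes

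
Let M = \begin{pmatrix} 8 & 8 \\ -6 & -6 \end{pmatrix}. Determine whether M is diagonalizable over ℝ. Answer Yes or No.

Yes

Characteristic polynomial: p(λ) = λ^2 - 2λ = λ(λ - 2).
All 2 eigenvalues are distinct, so M is diagonalizable.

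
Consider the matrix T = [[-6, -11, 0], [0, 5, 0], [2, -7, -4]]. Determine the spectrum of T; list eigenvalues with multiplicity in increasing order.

-6, -4, 5

Characteristic polynomial: p(μ) = μ^3 + 5μ^2 - 26μ - 120 = (μ - 5)(μ + 4)(μ + 6).
Roots (with multiplicity): -6, -4, 5.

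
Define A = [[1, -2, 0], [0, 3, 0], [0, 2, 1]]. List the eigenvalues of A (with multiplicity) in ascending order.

Characteristic polynomial: p(r) = r^3 - 5r^2 + 7r - 3 = (r - 3)(r - 1)^2.
Roots (with multiplicity): 1, 1, 3.

1, 1, 3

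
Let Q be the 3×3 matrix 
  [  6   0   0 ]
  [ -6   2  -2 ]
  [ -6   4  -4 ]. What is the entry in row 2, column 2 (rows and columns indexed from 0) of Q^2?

Characteristic polynomial: s^3 - 4s^2 - 12s = s(s - 6)(s + 2), so the eigenvalues are -2, 0, 6.
s=6: eigenvector (1, -1, -1).
s=-2: eigenvector (0, -1, -2).
s=0: eigenvector (0, 1, 1).
P = [[1, 0, 0], [-1, -1, 1], [-1, -2, 1]], D = diag(6, -2, 0), P⁻¹ = [[1, 0, 0], [0, 1, -1], [1, 2, -1]].
Q² = P·diag(36, 4, 0)·P⁻¹ = [[36, 0, 0], [-36, -4, 4], [-36, -8, 8]].
The requested entry is 8.

8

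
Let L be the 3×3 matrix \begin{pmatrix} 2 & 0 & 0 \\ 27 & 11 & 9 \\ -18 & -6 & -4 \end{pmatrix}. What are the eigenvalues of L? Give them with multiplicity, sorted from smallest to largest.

2, 2, 5

Characteristic polynomial: p(s) = s^3 - 9s^2 + 24s - 20 = (s - 5)(s - 2)^2.
Roots (with multiplicity): 2, 2, 5.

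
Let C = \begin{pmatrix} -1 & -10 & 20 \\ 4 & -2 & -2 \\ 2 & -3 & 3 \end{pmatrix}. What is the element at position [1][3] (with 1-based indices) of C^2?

60

Characteristic polynomial: s^3 - 13s - 12 = (s - 4)(s + 1)(s + 3), so the eigenvalues are -3, -1, 4.
s=-1: eigenvector (1, 2, 1).
s=4: eigenvector (-2, -1, -1).
s=-3: eigenvector (0, 2, 1).
P = [[1, -2, 0], [2, -1, 2], [1, -1, 1]], D = diag(-1, 4, -3), P⁻¹ = [[1, 2, -4], [0, 1, -2], [-1, -1, 3]].
C² = P·diag(1, 16, 9)·P⁻¹ = [[1, -30, 60], [-16, -30, 78], [-8, -23, 55]].
The requested entry is 60.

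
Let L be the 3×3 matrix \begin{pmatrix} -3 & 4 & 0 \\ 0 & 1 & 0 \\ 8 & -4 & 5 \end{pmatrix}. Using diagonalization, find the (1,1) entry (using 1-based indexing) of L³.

-27

Characteristic polynomial: s^3 - 3s^2 - 13s + 15 = (s - 5)(s - 1)(s + 3), so the eigenvalues are -3, 1, 5.
s=-3: eigenvector (1, 0, -1).
s=1: eigenvector (1, 1, -1).
s=5: eigenvector (0, 0, 1).
P = [[1, 1, 0], [0, 1, 0], [-1, -1, 1]], D = diag(-3, 1, 5), P⁻¹ = [[1, -1, 0], [0, 1, 0], [1, 0, 1]].
L³ = P·diag(-27, 1, 125)·P⁻¹ = [[-27, 28, 0], [0, 1, 0], [152, -28, 125]].
The requested entry is -27.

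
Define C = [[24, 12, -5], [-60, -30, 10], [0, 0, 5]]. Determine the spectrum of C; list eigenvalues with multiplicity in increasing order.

-6, 0, 5

Characteristic polynomial: p(r) = r^3 + r^2 - 30r = r(r - 5)(r + 6).
Roots (with multiplicity): -6, 0, 5.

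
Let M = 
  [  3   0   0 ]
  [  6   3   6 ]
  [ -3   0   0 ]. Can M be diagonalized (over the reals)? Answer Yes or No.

Characteristic polynomial: p(t) = t^3 - 6t^2 + 9t = t(t - 3)^2.
t = 3 has algebraic multiplicity 2; rank(M − 3I) = 1, so geometric multiplicity = 2.
Every eigenvalue has geometric = algebraic multiplicity, so M is diagonalizable.

Yes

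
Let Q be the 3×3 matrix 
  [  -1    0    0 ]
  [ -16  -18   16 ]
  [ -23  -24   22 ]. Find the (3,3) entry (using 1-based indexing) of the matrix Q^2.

Characteristic polynomial: s^3 - 3s^2 - 16s - 12 = (s - 6)(s + 1)(s + 2), so the eigenvalues are -2, -1, 6.
s=-1: eigenvector (1, 0, 1).
s=-2: eigenvector (0, 1, 1).
s=6: eigenvector (0, 2, 3).
P = [[1, 0, 0], [0, 1, 2], [1, 1, 3]], D = diag(-1, -2, 6), P⁻¹ = [[1, 0, 0], [2, 3, -2], [-1, -1, 1]].
Q² = P·diag(1, 4, 36)·P⁻¹ = [[1, 0, 0], [-64, -60, 64], [-99, -96, 100]].
The requested entry is 100.

100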